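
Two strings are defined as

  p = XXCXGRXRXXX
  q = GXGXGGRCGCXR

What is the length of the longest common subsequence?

6

Let dp[i][j] be the LCS length of the first i characters of p and the first j characters of q. dp[i][j] = dp[i-1][j-1]+1 when the i-th and j-th characters match, else max(dp[i-1][j], dp[i][j-1]).
    ·  G  X  G  X  G  G  R  C  G  C  X  R
 ·  0  0  0  0  0  0  0  0  0  0  0  0  0
 X  0  0  1  1  1  1  1  1  1  1  1  1  1
 X  0  0  1  1  2  2  2  2  2  2  2  2  2
 C  0  0  1  1  2  2  2  2  3  3  3  3  3
 X  0  0  1  1  2  2  2  2  3  3  3  4  4
 G  0  1  1  2  2  3  3  3  3  4  4  4  4
 R  0  1  1  2  2  3  3  4  4  4  4  4  5
 X  0  1  2  2  3  3  3  4  4  4  4  5  5
 R  0  1  2  2  3  3  3  4  4  4  4  5  6
 X  0  1  2  2  3  3  3  4  4  4  4  5  6
 X  0  1  2  2  3  3  3  4  4  4  4  5  6
 X  0  1  2  2  3  3  3  4  4  4  4  5  6
dp[11][12] = 6. One LCS (by backtracking along matches): XXCGXR.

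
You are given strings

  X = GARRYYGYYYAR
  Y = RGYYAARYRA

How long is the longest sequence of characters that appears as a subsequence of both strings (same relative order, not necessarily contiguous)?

Pick R (X #4, Y #1), G (X #7, Y #2), Y (X #8, Y #3), Y (X #9, Y #4), Y (X #10, Y #8), A (X #11, Y #10); all 6 characters appear in both, in order. dp[12][10] = 6 confirms this is the maximum.

6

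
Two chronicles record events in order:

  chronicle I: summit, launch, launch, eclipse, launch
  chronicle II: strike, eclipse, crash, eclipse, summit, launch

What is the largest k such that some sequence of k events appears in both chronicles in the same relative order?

2

Taking summit [1,5]; then launch [5,6] gives a common subsequence of length 2, and the DP table's final entry dp[5][6] is also 2, so no common subsequence is longer.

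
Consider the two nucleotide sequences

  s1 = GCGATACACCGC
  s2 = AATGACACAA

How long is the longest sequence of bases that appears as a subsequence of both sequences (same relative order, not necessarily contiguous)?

6

Let dp[i][j] be the LCS length of the first i bases of s1 and the first j bases of s2. dp[i][j] = dp[i-1][j-1]+1 when the i-th and j-th bases match, else max(dp[i-1][j], dp[i][j-1]).
    ·  A  A  T  G  A  C  A  C  A  A
 ·  0  0  0  0  0  0  0  0  0  0  0
 G  0  0  0  0  1  1  1  1  1  1  1
 C  0  0  0  0  1  1  2  2  2  2  2
 G  0  0  0  0  1  1  2  2  2  2  2
 A  0  1  1  1  1  2  2  3  3  3  3
 T  0  1  1  2  2  2  2  3  3  3  3
 A  0  1  2  2  2  3  3  3  3  4  4
 C  0  1  2  2  2  3  4  4  4  4  4
 A  0  1  2  2  2  3  4  5  5  5  5
 C  0  1  2  2  2  3  4  5  6  6  6
 C  0  1  2  2  2  3  4  5  6  6  6
 G  0  1  2  2  3  3  4  5  6  6  6
 C  0  1  2  2  3  3  4  5  6  6  6
dp[12][10] = 6. One LCS (by backtracking along matches): ATACAC.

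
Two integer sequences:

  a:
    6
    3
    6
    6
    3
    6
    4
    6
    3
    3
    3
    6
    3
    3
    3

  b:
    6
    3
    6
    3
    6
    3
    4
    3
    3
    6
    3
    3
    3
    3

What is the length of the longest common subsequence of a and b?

12

Taking 6 (a #1, b #1), 3 (a #2, b #2), 6 (a #3, b #3), 6 (a #4, b #5), 3 (a #5, b #6), 4 (a #7, b #7), 3 (a #9, b #8), 3 (a #10, b #9), 3 (a #11, b #11), 3 (a #13, b #12), 3 (a #14, b #13), 3 (a #15, b #14) gives a common subsequence of length 12. The LCS DP gives dp[15][14] = 12, so this is optimal.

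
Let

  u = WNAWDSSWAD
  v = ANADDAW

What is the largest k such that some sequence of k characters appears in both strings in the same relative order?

One common subsequence of length 4: N (u #2, v #2), A (u #3, v #3), D (u #5, v #5), W (u #8, v #7), and the DP table's final entry dp[10][7] is also 4, so no common subsequence is longer.

4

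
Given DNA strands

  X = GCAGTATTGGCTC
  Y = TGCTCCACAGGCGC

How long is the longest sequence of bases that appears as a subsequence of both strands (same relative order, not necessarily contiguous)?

Match G (X #1, Y #2), then C (X #2, Y #6), then A (X #3, Y #7), then A (X #6, Y #9), then G (X #9, Y #10), then G (X #10, Y #11), then C (X #11, Y #12), then C (X #13, Y #14) — 8 bases in the same relative order in both. The LCS DP gives dp[13][14] = 8, so this is optimal.

8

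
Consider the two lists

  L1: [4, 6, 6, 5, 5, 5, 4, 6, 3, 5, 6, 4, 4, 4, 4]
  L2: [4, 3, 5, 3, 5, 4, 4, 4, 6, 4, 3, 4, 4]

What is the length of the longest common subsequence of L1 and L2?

8

One common subsequence of length 8: 4 at L1[1]=L2[1]; then 5 at L1[4]=L2[3]; then 5 at L1[5]=L2[5]; then 4 at L1[7]=L2[8]; then 6 at L1[8]=L2[9]; then 3 at L1[9]=L2[11]; then 4 at L1[14]=L2[12]; then 4 at L1[15]=L2[13]. dp[15][13] = 8 confirms this is the maximum.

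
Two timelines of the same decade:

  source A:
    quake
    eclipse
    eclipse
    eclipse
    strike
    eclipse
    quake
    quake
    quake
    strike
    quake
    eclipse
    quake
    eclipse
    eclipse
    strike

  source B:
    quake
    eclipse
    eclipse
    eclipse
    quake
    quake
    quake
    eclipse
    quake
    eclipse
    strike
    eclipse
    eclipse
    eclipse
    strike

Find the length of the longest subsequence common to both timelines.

One common subsequence of length 12: quake at source A[1]=source B[1], eclipse at source A[2]=source B[2], eclipse at source A[3]=source B[3], eclipse at source A[4]=source B[4], quake at source A[7]=source B[6], quake at source A[8]=source B[7], quake at source A[9]=source B[9], strike at source A[10]=source B[11], eclipse at source A[12]=source B[12], eclipse at source A[14]=source B[13], eclipse at source A[15]=source B[14], strike at source A[16]=source B[15], and the DP table's final entry dp[16][15] is also 12, so no common subsequence is longer.

12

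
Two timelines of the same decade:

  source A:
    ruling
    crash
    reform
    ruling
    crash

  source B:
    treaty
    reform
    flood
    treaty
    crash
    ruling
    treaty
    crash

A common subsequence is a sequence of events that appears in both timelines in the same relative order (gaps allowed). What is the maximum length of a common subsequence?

Taking crash (source A #2, source B #5), then ruling (source A #4, source B #6), then crash (source A #5, source B #8) gives a common subsequence of length 3. Since dp[5][8] = 3, nothing longer is possible.

3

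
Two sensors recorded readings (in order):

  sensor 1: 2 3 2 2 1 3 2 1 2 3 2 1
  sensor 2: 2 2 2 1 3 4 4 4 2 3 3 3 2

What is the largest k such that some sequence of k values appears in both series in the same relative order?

One common subsequence of length 8: 2 (sensor 1 #1, sensor 2 #1) → 2 (sensor 1 #3, sensor 2 #2) → 2 (sensor 1 #4, sensor 2 #3) → 1 (sensor 1 #5, sensor 2 #4) → 3 (sensor 1 #6, sensor 2 #5) → 2 (sensor 1 #7, sensor 2 #9) → 3 (sensor 1 #10, sensor 2 #12) → 2 (sensor 1 #11, sensor 2 #13). Since dp[12][13] = 8, nothing longer is possible.

8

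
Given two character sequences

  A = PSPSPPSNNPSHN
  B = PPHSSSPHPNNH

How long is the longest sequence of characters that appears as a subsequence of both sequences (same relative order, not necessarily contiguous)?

Pick P (A #1, B #2) → S (A #2, B #5) → S (A #4, B #6) → P (A #5, B #7) → P (A #6, B #9) → N (A #8, B #10) → N (A #9, B #11) → H (A #12, B #12); all 8 characters appear in both, in order. The LCS DP gives dp[13][12] = 8, so this is optimal.

8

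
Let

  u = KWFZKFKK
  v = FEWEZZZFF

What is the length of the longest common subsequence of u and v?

Let dp[i][j] be the LCS length of the first i characters of u and the first j characters of v. dp[i][j] = dp[i-1][j-1]+1 when the i-th and j-th characters match, else max(dp[i-1][j], dp[i][j-1]).
    ·  F  E  W  E  Z  Z  Z  F  F
 ·  0  0  0  0  0  0  0  0  0  0
 K  0  0  0  0  0  0  0  0  0  0
 W  0  0  0  1  1  1  1  1  1  1
 F  0  1  1  1  1  1  1  1  2  2
 Z  0  1  1  1  1  2  2  2  2  2
 K  0  1  1  1  1  2  2  2  2  2
 F  0  1  1  1  1  2  2  2  3  3
 K  0  1  1  1  1  2  2  2  3  3
 K  0  1  1  1  1  2  2  2  3  3
dp[8][9] = 3. One LCS (by backtracking along matches): WFF.

3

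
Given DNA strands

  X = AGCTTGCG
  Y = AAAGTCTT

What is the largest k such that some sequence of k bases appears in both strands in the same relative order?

Taking A at X[1]=Y[3], G at X[2]=Y[4], C at X[3]=Y[6], T at X[4]=Y[7], T at X[5]=Y[8] gives a common subsequence of length 5. Since dp[8][8] = 5, nothing longer is possible.

5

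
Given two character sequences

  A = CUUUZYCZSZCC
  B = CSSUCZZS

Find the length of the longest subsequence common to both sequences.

Let dp[i][j] be the LCS length of the first i characters of A and the first j characters of B. dp[i][j] = dp[i-1][j-1]+1 when the i-th and j-th characters match, else max(dp[i-1][j], dp[i][j-1]).
    ·  C  S  S  U  C  Z  Z  S
 ·  0  0  0  0  0  0  0  0  0
 C  0  1  1  1  1  1  1  1  1
 U  0  1  1  1  2  2  2  2  2
 U  0  1  1  1  2  2  2  2  2
 U  0  1  1  1  2  2  2  2  2
 Z  0  1  1  1  2  2  3  3  3
 Y  0  1  1  1  2  2  3  3  3
 C  0  1  1  1  2  3  3  3  3
 Z  0  1  1  1  2  3  4  4  4
 S  0  1  2  2  2  3  4  4  5
 Z  0  1  2  2  2  3  4  5  5
 C  0  1  2  2  2  3  4  5  5
 C  0  1  2  2  2  3  4  5  5
dp[12][8] = 5. One LCS (by backtracking along matches): CUZZS.

5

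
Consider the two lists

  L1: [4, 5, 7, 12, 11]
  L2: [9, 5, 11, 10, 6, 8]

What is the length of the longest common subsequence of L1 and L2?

Let dp[i][j] be the LCS length of the first i values of L1 and the first j values of L2. dp[i][j] = dp[i-1][j-1]+1 when the i-th and j-th values match, else max(dp[i-1][j], dp[i][j-1]).
    ·  9  5 11 10  6  8
 ·  0  0  0  0  0  0  0
 4  0  0  0  0  0  0  0
 5  0  0  1  1  1  1  1
 7  0  0  1  1  1  1  1
12  0  0  1  1  1  1  1
11  0  0  1  2  2  2  2
dp[5][6] = 2. One LCS (by backtracking along matches): 5, 11.

2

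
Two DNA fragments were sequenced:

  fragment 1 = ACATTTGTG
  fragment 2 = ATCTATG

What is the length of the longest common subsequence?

5

Pick A at fragment 1[1]=fragment 2[1]; then C at fragment 1[2]=fragment 2[3]; then A at fragment 1[3]=fragment 2[5]; then T at fragment 1[8]=fragment 2[6]; then G at fragment 1[9]=fragment 2[7]; all 5 bases appear in both, in order. dp[9][7] = 5 confirms this is the maximum.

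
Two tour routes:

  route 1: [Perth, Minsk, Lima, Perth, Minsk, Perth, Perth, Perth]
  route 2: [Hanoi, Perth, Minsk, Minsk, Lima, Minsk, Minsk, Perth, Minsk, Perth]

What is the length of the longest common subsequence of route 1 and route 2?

Pick Perth (route 1 #1, route 2 #2) → Minsk (route 1 #2, route 2 #4) → Lima (route 1 #3, route 2 #5) → Perth (route 1 #4, route 2 #8) → Minsk (route 1 #5, route 2 #9) → Perth (route 1 #8, route 2 #10); all 6 stops appear in both, in order. Since dp[8][10] = 6, nothing longer is possible.

6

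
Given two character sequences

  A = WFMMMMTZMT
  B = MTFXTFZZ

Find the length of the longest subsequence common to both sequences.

Pick F at A[2]=B[3] → T at A[7]=B[5] → Z at A[8]=B[8]; all 3 characters appear in both, in order. dp[10][8] = 3 confirms this is the maximum.

3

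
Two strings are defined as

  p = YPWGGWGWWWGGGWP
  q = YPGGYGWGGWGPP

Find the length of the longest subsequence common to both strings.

10

Match Y at p[1]=q[1], then P at p[2]=q[2], then G at p[4]=q[3], then G at p[5]=q[4], then G at p[7]=q[6], then W at p[10]=q[7], then G at p[11]=q[8], then G at p[12]=q[9], then G at p[13]=q[11], then P at p[15]=q[13] — 10 characters in the same relative order in both. The LCS DP gives dp[15][13] = 10, so this is optimal.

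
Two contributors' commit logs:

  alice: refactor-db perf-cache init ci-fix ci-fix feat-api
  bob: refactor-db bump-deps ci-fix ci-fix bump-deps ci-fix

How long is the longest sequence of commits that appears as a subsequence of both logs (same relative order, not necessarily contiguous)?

3

Pick refactor-db at alice[1]=bob[1], ci-fix at alice[4]=bob[4], ci-fix at alice[5]=bob[6]; all 3 commits appear in both, in order. Since dp[6][6] = 3, nothing longer is possible.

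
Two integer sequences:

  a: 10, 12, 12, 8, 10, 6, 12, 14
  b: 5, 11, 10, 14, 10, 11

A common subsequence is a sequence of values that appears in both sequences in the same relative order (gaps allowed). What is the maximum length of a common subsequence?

2

Let dp[i][j] be the LCS length of the first i values of a and the first j values of b. dp[i][j] = dp[i-1][j-1]+1 when the i-th and j-th values match, else max(dp[i-1][j], dp[i][j-1]).
    ·  5 11 10 14 10 11
 ·  0  0  0  0  0  0  0
10  0  0  0  1  1  1  1
12  0  0  0  1  1  1  1
12  0  0  0  1  1  1  1
 8  0  0  0  1  1  1  1
10  0  0  0  1  1  2  2
 6  0  0  0  1  1  2  2
12  0  0  0  1  1  2  2
14  0  0  0  1  2  2  2
dp[8][6] = 2. One LCS (by backtracking along matches): 10, 10.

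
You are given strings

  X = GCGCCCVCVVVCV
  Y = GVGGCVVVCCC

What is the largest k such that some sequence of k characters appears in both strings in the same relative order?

7

Let dp[i][j] be the LCS length of the first i characters of X and the first j characters of Y. dp[i][j] = dp[i-1][j-1]+1 when the i-th and j-th characters match, else max(dp[i-1][j], dp[i][j-1]).
    ·  G  V  G  G  C  V  V  V  C  C  C
 ·  0  0  0  0  0  0  0  0  0  0  0  0
 G  0  1  1  1  1  1  1  1  1  1  1  1
 C  0  1  1  1  1  2  2  2  2  2  2  2
 G  0  1  1  2  2  2  2  2  2  2  2  2
 C  0  1  1  2  2  3  3  3  3  3  3  3
 C  0  1  1  2  2  3  3  3  3  4  4  4
 C  0  1  1  2  2  3  3  3  3  4  5  5
 V  0  1  2  2  2  3  4  4  4  4  5  5
 C  0  1  2  2  2  3  4  4  4  5  5  6
 V  0  1  2  2  2  3  4  5  5  5  5  6
 V  0  1  2  2  2  3  4  5  6  6  6  6
 V  0  1  2  2  2  3  4  5  6  6  6  6
 C  0  1  2  2  2  3  4  5  6  7  7  7
 V  0  1  2  2  2  3  4  5  6  7  7  7
dp[13][11] = 7. One LCS (by backtracking along matches): GGCVVVC.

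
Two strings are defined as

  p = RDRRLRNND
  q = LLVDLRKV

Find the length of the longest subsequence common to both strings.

Taking D at p[2]=q[4] → L at p[5]=q[5] → R at p[6]=q[6] gives a common subsequence of length 3. dp[9][8] = 3 confirms this is the maximum.

3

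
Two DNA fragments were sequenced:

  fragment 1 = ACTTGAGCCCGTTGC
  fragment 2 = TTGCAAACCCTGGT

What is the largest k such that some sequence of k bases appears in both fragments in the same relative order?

9

Taking T at fragment 1[3]=fragment 2[1], T at fragment 1[4]=fragment 2[2], G at fragment 1[5]=fragment 2[3], A at fragment 1[6]=fragment 2[7], C at fragment 1[8]=fragment 2[8], C at fragment 1[9]=fragment 2[9], C at fragment 1[10]=fragment 2[10], G at fragment 1[11]=fragment 2[13], T at fragment 1[13]=fragment 2[14] gives a common subsequence of length 9. The LCS DP gives dp[15][14] = 9, so this is optimal.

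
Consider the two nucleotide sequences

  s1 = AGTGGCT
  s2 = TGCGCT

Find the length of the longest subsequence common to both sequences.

5

Let dp[i][j] be the LCS length of the first i bases of s1 and the first j bases of s2. dp[i][j] = dp[i-1][j-1]+1 when the i-th and j-th bases match, else max(dp[i-1][j], dp[i][j-1]).
    ·  T  G  C  G  C  T
 ·  0  0  0  0  0  0  0
 A  0  0  0  0  0  0  0
 G  0  0  1  1  1  1  1
 T  0  1  1  1  1  1  2
 G  0  1  2  2  2  2  2
 G  0  1  2  2  3  3  3
 C  0  1  2  3  3  4  4
 T  0  1  2  3  3  4  5
dp[7][6] = 5. One LCS (by backtracking along matches): TGGCT.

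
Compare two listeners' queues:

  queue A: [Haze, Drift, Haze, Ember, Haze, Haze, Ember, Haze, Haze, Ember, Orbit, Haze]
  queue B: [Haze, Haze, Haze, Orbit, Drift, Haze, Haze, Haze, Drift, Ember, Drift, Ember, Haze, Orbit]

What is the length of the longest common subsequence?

Pick Haze (queue A #1, queue B #3), then Drift (queue A #2, queue B #5), then Haze (queue A #3, queue B #6), then Haze (queue A #5, queue B #7), then Haze (queue A #6, queue B #8), then Ember (queue A #7, queue B #12), then Haze (queue A #9, queue B #13), then Orbit (queue A #11, queue B #14); all 8 songs appear in both, in order. The LCS DP gives dp[12][14] = 8, so this is optimal.

8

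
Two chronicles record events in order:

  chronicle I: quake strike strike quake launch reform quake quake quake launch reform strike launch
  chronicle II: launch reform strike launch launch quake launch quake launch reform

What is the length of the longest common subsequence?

6

Match strike (chronicle I #2, chronicle II #3), then quake (chronicle I #4, chronicle II #6), then launch (chronicle I #5, chronicle II #7), then quake (chronicle I #9, chronicle II #8), then launch (chronicle I #10, chronicle II #9), then reform (chronicle I #11, chronicle II #10) — 6 events in the same relative order in both. Since dp[13][10] = 6, nothing longer is possible.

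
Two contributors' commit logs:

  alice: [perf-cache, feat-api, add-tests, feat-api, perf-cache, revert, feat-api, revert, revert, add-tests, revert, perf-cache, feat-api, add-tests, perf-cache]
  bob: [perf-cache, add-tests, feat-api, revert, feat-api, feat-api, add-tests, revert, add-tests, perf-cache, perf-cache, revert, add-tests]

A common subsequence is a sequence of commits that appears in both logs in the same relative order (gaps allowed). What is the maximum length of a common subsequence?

Taking perf-cache at alice[1]=bob[1], then add-tests at alice[3]=bob[2], then feat-api at alice[4]=bob[3], then revert at alice[6]=bob[4], then feat-api at alice[7]=bob[6], then revert at alice[9]=bob[8], then add-tests at alice[10]=bob[9], then revert at alice[11]=bob[12], then add-tests at alice[14]=bob[13] gives a common subsequence of length 9. The LCS DP gives dp[15][13] = 9, so this is optimal.

9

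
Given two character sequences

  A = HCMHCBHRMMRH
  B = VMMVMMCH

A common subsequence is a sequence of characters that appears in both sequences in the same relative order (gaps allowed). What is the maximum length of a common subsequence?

4

Let dp[i][j] be the LCS length of the first i characters of A and the first j characters of B. dp[i][j] = dp[i-1][j-1]+1 when the i-th and j-th characters match, else max(dp[i-1][j], dp[i][j-1]).
    ·  V  M  M  V  M  M  C  H
 ·  0  0  0  0  0  0  0  0  0
 H  0  0  0  0  0  0  0  0  1
 C  0  0  0  0  0  0  0  1  1
 M  0  0  1  1  1  1  1  1  1
 H  0  0  1  1  1  1  1  1  2
 C  0  0  1  1  1  1  1  2  2
 B  0  0  1  1  1  1  1  2  2
 H  0  0  1  1  1  1  1  2  3
 R  0  0  1  1  1  1  1  2  3
 M  0  0  1  2  2  2  2  2  3
 M  0  0  1  2  2  3  3  3  3
 R  0  0  1  2  2  3  3  3  3
 H  0  0  1  2  2  3  3  3  4
dp[12][8] = 4. One LCS (by backtracking along matches): MMMH.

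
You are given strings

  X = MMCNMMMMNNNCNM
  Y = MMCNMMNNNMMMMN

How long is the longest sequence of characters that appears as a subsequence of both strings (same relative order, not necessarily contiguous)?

10

Pick M at X[1]=Y[1]; then M at X[2]=Y[2]; then C at X[3]=Y[3]; then N at X[4]=Y[4]; then M at X[7]=Y[5]; then M at X[8]=Y[6]; then N at X[9]=Y[7]; then N at X[10]=Y[8]; then N at X[11]=Y[9]; then N at X[13]=Y[14]; all 10 characters appear in both, in order. dp[14][14] = 10 confirms this is the maximum.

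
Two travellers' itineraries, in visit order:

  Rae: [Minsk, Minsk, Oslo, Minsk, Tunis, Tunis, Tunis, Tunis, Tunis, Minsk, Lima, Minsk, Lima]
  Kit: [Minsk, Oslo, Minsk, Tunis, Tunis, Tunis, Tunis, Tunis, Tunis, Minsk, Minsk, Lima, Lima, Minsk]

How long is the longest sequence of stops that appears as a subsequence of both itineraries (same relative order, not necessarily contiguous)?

11

One common subsequence of length 11: Minsk (Rae #2, Kit #1) → Oslo (Rae #3, Kit #2) → Minsk (Rae #4, Kit #3) → Tunis (Rae #5, Kit #5) → Tunis (Rae #6, Kit #6) → Tunis (Rae #7, Kit #7) → Tunis (Rae #8, Kit #8) → Tunis (Rae #9, Kit #9) → Minsk (Rae #10, Kit #11) → Lima (Rae #11, Kit #13) → Minsk (Rae #12, Kit #14). Since dp[13][14] = 11, nothing longer is possible.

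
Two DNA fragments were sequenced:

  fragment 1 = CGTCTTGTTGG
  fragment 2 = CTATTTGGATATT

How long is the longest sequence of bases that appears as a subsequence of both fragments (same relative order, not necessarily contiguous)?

Taking C at fragment 1[1]=fragment 2[1] → T at fragment 1[3]=fragment 2[4] → T at fragment 1[5]=fragment 2[5] → T at fragment 1[6]=fragment 2[6] → G at fragment 1[7]=fragment 2[8] → T at fragment 1[8]=fragment 2[12] → T at fragment 1[9]=fragment 2[13] gives a common subsequence of length 7. dp[11][13] = 7 confirms this is the maximum.

7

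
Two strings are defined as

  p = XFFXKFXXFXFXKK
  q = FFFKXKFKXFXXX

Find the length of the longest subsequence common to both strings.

9

Taking F [2,2], F [3,3], X [4,5], K [5,6], F [6,7], X [7,9], X [8,11], X [10,12], X [12,13] gives a common subsequence of length 9, and the DP table's final entry dp[14][13] is also 9, so no common subsequence is longer.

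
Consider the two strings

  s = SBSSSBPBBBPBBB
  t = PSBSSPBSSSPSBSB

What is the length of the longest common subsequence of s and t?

9

One common subsequence of length 9: S at s[1]=t[2], B at s[2]=t[3], S at s[4]=t[4], S at s[5]=t[5], P at s[7]=t[6], B at s[8]=t[7], P at s[11]=t[11], B at s[12]=t[13], B at s[14]=t[15]. dp[14][15] = 9 confirms this is the maximum.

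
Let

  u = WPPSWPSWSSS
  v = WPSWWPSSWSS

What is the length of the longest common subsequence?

9

Let dp[i][j] be the LCS length of the first i characters of u and the first j characters of v. dp[i][j] = dp[i-1][j-1]+1 when the i-th and j-th characters match, else max(dp[i-1][j], dp[i][j-1]).
    ·  W  P  S  W  W  P  S  S  W  S  S
 ·  0  0  0  0  0  0  0  0  0  0  0  0
 W  0  1  1  1  1  1  1  1  1  1  1  1
 P  0  1  2  2  2  2  2  2  2  2  2  2
 P  0  1  2  2  2  2  3  3  3  3  3  3
 S  0  1  2  3  3  3  3  4  4  4  4  4
 W  0  1  2  3  4  4  4  4  4  5  5  5
 P  0  1  2  3  4  4  5  5  5  5  5  5
 S  0  1  2  3  4  4  5  6  6  6  6  6
 W  0  1  2  3  4  5  5  6  6  7  7  7
 S  0  1  2  3  4  5  5  6  7  7  8  8
 S  0  1  2  3  4  5  5  6  7  7  8  9
 S  0  1  2  3  4  5  5  6  7  7  8  9
dp[11][11] = 9. One LCS (by backtracking along matches): WPSWPSWSS.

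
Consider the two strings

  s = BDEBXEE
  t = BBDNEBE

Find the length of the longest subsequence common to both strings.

Taking B [1,2]; then D [2,3]; then E [3,5]; then B [4,6]; then E [7,7] gives a common subsequence of length 5. The LCS DP gives dp[7][7] = 5, so this is optimal.

5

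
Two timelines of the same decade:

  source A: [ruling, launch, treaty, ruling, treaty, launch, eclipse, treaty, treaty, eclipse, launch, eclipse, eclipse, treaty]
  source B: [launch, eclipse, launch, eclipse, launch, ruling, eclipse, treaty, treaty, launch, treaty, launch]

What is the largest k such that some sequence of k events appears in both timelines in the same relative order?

One common subsequence of length 7: launch [2,5], ruling [4,6], eclipse [7,7], treaty [8,8], treaty [9,9], launch [11,10], treaty [14,11]. Since dp[14][12] = 7, nothing longer is possible.

7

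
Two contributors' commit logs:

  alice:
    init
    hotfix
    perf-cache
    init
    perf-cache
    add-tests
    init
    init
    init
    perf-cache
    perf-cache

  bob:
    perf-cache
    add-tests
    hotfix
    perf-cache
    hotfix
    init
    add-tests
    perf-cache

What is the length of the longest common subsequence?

5

Pick hotfix [2,3]; then perf-cache [3,4]; then init [4,6]; then add-tests [6,7]; then perf-cache [11,8]; all 5 commits appear in both, in order. Since dp[11][8] = 5, nothing longer is possible.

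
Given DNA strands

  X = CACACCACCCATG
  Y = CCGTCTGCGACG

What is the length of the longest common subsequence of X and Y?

7

Taking C (X #1, Y #1), C (X #3, Y #2), C (X #5, Y #5), C (X #6, Y #8), A (X #7, Y #10), C (X #10, Y #11), G (X #13, Y #12) gives a common subsequence of length 7. Since dp[13][12] = 7, nothing longer is possible.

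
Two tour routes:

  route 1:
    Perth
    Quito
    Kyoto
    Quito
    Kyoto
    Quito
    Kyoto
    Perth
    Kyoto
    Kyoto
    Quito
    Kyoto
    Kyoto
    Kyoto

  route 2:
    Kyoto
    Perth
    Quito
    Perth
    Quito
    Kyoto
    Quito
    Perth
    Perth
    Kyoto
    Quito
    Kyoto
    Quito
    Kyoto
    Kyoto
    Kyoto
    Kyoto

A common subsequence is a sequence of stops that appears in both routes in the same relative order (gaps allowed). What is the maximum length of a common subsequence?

Match Perth (route 1 #1, route 2 #2); then Quito (route 1 #2, route 2 #3); then Quito (route 1 #4, route 2 #5); then Kyoto (route 1 #5, route 2 #6); then Quito (route 1 #6, route 2 #7); then Perth (route 1 #8, route 2 #9); then Kyoto (route 1 #9, route 2 #10); then Kyoto (route 1 #10, route 2 #12); then Quito (route 1 #11, route 2 #13); then Kyoto (route 1 #12, route 2 #15); then Kyoto (route 1 #13, route 2 #16); then Kyoto (route 1 #14, route 2 #17) — 12 stops in the same relative order in both. The LCS DP gives dp[14][17] = 12, so this is optimal.

12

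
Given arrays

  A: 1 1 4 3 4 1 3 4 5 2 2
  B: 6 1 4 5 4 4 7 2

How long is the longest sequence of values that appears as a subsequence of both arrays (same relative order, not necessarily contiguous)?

5

One common subsequence of length 5: 1 at A[2]=B[2] → 4 at A[3]=B[3] → 4 at A[5]=B[5] → 4 at A[8]=B[6] → 2 at A[11]=B[8]. The LCS DP gives dp[11][8] = 5, so this is optimal.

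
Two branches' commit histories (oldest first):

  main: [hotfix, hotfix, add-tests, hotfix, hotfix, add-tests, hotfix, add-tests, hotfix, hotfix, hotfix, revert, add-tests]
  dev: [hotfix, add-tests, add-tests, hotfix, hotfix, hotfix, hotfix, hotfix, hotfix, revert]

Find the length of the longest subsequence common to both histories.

Taking hotfix [1,1] → add-tests [3,3] → hotfix [4,4] → hotfix [5,5] → hotfix [7,6] → hotfix [9,7] → hotfix [10,8] → hotfix [11,9] → revert [12,10] gives a common subsequence of length 9. dp[13][10] = 9 confirms this is the maximum.

9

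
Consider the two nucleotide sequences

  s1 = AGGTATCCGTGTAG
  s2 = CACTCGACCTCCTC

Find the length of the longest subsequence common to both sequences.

7

Taking A at s1[1]=s2[2], then G at s1[3]=s2[6], then A at s1[5]=s2[7], then T at s1[6]=s2[10], then C at s1[7]=s2[11], then C at s1[8]=s2[12], then T at s1[10]=s2[13] gives a common subsequence of length 7. Since dp[14][14] = 7, nothing longer is possible.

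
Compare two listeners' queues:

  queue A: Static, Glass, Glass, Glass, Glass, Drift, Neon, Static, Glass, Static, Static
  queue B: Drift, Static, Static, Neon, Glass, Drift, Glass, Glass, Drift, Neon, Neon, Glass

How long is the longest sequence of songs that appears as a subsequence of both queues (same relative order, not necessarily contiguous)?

Pick Static (queue A #1, queue B #3); then Glass (queue A #2, queue B #5); then Glass (queue A #4, queue B #7); then Glass (queue A #5, queue B #8); then Drift (queue A #6, queue B #9); then Neon (queue A #7, queue B #11); then Glass (queue A #9, queue B #12); all 7 songs appear in both, in order, and the DP table's final entry dp[11][12] is also 7, so no common subsequence is longer.

7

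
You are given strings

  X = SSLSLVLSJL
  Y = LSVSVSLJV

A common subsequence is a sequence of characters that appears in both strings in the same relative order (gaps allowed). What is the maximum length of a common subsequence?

Pick S at X[1]=Y[2]; then S at X[2]=Y[4]; then S at X[4]=Y[6]; then L at X[5]=Y[7]; then V at X[6]=Y[9]; all 5 characters appear in both, in order. The LCS DP gives dp[10][9] = 5, so this is optimal.

5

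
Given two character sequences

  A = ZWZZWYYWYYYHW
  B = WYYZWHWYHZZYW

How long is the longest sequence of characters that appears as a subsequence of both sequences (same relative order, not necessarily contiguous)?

7

Match W [2,1] → Z [4,4] → W [5,5] → W [8,7] → Y [9,8] → Y [11,12] → W [13,13] — 7 characters in the same relative order in both. Since dp[13][13] = 7, nothing longer is possible.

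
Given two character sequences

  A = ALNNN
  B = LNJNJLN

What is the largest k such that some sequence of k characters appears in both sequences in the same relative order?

4

Let dp[i][j] be the LCS length of the first i characters of A and the first j characters of B. dp[i][j] = dp[i-1][j-1]+1 when the i-th and j-th characters match, else max(dp[i-1][j], dp[i][j-1]).
    ·  L  N  J  N  J  L  N
 ·  0  0  0  0  0  0  0  0
 A  0  0  0  0  0  0  0  0
 L  0  1  1  1  1  1  1  1
 N  0  1  2  2  2  2  2  2
 N  0  1  2  2  3  3  3  3
 N  0  1  2  2  3  3  3  4
dp[5][7] = 4. One LCS (by backtracking along matches): LNNN.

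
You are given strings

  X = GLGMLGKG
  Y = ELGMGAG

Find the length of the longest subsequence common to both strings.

5

Taking L at X[2]=Y[2] → G at X[3]=Y[3] → M at X[4]=Y[4] → G at X[6]=Y[5] → G at X[8]=Y[7] gives a common subsequence of length 5. The LCS DP gives dp[8][7] = 5, so this is optimal.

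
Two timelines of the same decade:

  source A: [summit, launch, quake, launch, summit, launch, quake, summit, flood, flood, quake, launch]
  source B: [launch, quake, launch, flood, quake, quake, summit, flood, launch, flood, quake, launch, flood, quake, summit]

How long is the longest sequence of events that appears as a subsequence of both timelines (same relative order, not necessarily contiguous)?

9

Match launch at source A[2]=source B[1] → quake at source A[3]=source B[2] → launch at source A[4]=source B[3] → quake at source A[7]=source B[6] → summit at source A[8]=source B[7] → flood at source A[9]=source B[8] → flood at source A[10]=source B[10] → quake at source A[11]=source B[11] → launch at source A[12]=source B[12] — 9 events in the same relative order in both. The LCS DP gives dp[12][15] = 9, so this is optimal.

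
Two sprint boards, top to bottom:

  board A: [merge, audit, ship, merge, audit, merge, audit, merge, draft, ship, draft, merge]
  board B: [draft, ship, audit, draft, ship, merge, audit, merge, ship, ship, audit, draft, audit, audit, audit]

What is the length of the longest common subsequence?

Pick audit at board A[2]=board B[3], then ship at board A[3]=board B[5], then merge at board A[4]=board B[6], then audit at board A[5]=board B[7], then merge at board A[6]=board B[8], then audit at board A[7]=board B[11], then draft at board A[9]=board B[12]; all 7 tasks appear in both, in order. Since dp[12][15] = 7, nothing longer is possible.

7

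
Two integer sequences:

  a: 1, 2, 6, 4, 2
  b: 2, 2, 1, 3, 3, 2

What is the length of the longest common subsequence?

One common subsequence of length 2: 1 (a #1, b #3) → 2 (a #5, b #6), and the DP table's final entry dp[5][6] is also 2, so no common subsequence is longer.

2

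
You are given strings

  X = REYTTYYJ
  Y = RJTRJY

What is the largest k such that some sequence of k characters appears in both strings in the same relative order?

Taking R (X #1, Y #1), T (X #4, Y #3), Y (X #7, Y #6) gives a common subsequence of length 3. dp[8][6] = 3 confirms this is the maximum.

3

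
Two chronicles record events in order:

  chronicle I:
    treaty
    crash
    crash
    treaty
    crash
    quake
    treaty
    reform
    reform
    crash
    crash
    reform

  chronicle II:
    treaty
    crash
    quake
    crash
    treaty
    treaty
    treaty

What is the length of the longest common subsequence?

Pick treaty at chronicle I[1]=chronicle II[1], then crash at chronicle I[2]=chronicle II[2], then crash at chronicle I[3]=chronicle II[4], then treaty at chronicle I[4]=chronicle II[6], then treaty at chronicle I[7]=chronicle II[7]; all 5 events appear in both, in order. Since dp[12][7] = 5, nothing longer is possible.

5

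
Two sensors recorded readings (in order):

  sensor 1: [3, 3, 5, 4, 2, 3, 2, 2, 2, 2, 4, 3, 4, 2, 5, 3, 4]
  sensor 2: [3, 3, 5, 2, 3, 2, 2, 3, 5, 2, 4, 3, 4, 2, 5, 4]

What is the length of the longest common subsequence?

14

One common subsequence of length 14: 3 at sensor 1[1]=sensor 2[1], then 3 at sensor 1[2]=sensor 2[2], then 5 at sensor 1[3]=sensor 2[3], then 2 at sensor 1[5]=sensor 2[4], then 3 at sensor 1[6]=sensor 2[5], then 2 at sensor 1[7]=sensor 2[6], then 2 at sensor 1[8]=sensor 2[7], then 2 at sensor 1[10]=sensor 2[10], then 4 at sensor 1[11]=sensor 2[11], then 3 at sensor 1[12]=sensor 2[12], then 4 at sensor 1[13]=sensor 2[13], then 2 at sensor 1[14]=sensor 2[14], then 5 at sensor 1[15]=sensor 2[15], then 4 at sensor 1[17]=sensor 2[16]. dp[17][16] = 14 confirms this is the maximum.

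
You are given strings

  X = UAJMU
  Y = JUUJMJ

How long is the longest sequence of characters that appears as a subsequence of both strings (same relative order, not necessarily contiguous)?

3

Let dp[i][j] be the LCS length of the first i characters of X and the first j characters of Y. dp[i][j] = dp[i-1][j-1]+1 when the i-th and j-th characters match, else max(dp[i-1][j], dp[i][j-1]).
    ·  J  U  U  J  M  J
 ·  0  0  0  0  0  0  0
 U  0  0  1  1  1  1  1
 A  0  0  1  1  1  1  1
 J  0  1  1  1  2  2  2
 M  0  1  1  1  2  3  3
 U  0  1  2  2  2  3  3
dp[5][6] = 3. One LCS (by backtracking along matches): UJM.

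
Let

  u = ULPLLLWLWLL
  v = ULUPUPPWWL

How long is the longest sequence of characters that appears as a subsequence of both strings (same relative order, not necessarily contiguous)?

6

Let dp[i][j] be the LCS length of the first i characters of u and the first j characters of v. dp[i][j] = dp[i-1][j-1]+1 when the i-th and j-th characters match, else max(dp[i-1][j], dp[i][j-1]).
    ·  U  L  U  P  U  P  P  W  W  L
 ·  0  0  0  0  0  0  0  0  0  0  0
 U  0  1  1  1  1  1  1  1  1  1  1
 L  0  1  2  2  2  2  2  2  2  2  2
 P  0  1  2  2  3  3  3  3  3  3  3
 L  0  1  2  2  3  3  3  3  3  3  4
 L  0  1  2  2  3  3  3  3  3  3  4
 L  0  1  2  2  3  3  3  3  3  3  4
 W  0  1  2  2  3  3  3  3  4  4  4
 L  0  1  2  2  3  3  3  3  4  4  5
 W  0  1  2  2  3  3  3  3  4  5  5
 L  0  1  2  2  3  3  3  3  4  5  6
 L  0  1  2  2  3  3  3  3  4  5  6
dp[11][10] = 6. One LCS (by backtracking along matches): ULPWWL.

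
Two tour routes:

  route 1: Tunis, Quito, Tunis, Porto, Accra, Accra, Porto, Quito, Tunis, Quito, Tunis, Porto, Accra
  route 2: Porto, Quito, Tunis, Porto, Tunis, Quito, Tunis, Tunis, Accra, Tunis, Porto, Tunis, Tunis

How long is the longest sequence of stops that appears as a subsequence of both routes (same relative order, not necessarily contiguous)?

7

Taking Tunis [1,5], then Quito [2,6], then Tunis [3,8], then Accra [5,9], then Porto [7,11], then Tunis [9,12], then Tunis [11,13] gives a common subsequence of length 7. dp[13][13] = 7 confirms this is the maximum.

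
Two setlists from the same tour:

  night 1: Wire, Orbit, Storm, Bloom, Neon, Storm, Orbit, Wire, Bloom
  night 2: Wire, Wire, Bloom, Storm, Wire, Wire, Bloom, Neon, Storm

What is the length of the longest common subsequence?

5

Taking Wire [1,2]; then Storm [3,4]; then Bloom [4,7]; then Neon [5,8]; then Storm [6,9] gives a common subsequence of length 5, and the DP table's final entry dp[9][9] is also 5, so no common subsequence is longer.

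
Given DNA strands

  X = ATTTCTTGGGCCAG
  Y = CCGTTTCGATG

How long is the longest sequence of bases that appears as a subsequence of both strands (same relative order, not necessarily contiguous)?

Match T [2,4]; then T [3,5]; then T [4,6]; then C [5,7]; then G [10,8]; then A [13,9]; then G [14,11] — 7 bases in the same relative order in both. dp[14][11] = 7 confirms this is the maximum.

7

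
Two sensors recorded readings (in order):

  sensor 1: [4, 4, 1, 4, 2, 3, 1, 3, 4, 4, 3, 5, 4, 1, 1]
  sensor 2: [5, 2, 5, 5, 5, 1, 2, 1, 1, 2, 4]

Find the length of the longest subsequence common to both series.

One common subsequence of length 4: 1 (sensor 1 #3, sensor 2 #6) → 2 (sensor 1 #5, sensor 2 #7) → 1 (sensor 1 #7, sensor 2 #9) → 4 (sensor 1 #13, sensor 2 #11). Since dp[15][11] = 4, nothing longer is possible.

4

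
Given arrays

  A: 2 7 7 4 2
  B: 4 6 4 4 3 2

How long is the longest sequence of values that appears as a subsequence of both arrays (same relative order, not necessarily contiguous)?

2

Let dp[i][j] be the LCS length of the first i values of A and the first j values of B. dp[i][j] = dp[i-1][j-1]+1 when the i-th and j-th values match, else max(dp[i-1][j], dp[i][j-1]).
    ·  4  6  4  4  3  2
 ·  0  0  0  0  0  0  0
 2  0  0  0  0  0  0  1
 7  0  0  0  0  0  0  1
 7  0  0  0  0  0  0  1
 4  0  1  1  1  1  1  1
 2  0  1  1  1  1  1  2
dp[5][6] = 2. One LCS (by backtracking along matches): 4, 2.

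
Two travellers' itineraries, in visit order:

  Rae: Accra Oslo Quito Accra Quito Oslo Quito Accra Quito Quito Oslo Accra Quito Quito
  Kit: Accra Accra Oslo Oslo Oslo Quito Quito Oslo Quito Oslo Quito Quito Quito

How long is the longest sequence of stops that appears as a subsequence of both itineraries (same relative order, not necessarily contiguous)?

9

Match Accra at Rae[1]=Kit[2], Oslo at Rae[2]=Kit[5], Quito at Rae[3]=Kit[6], Quito at Rae[5]=Kit[7], Oslo at Rae[6]=Kit[8], Quito at Rae[7]=Kit[9], Quito at Rae[10]=Kit[11], Quito at Rae[13]=Kit[12], Quito at Rae[14]=Kit[13] — 9 stops in the same relative order in both. The LCS DP gives dp[14][13] = 9, so this is optimal.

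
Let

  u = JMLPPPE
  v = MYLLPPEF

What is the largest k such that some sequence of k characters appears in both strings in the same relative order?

Let dp[i][j] be the LCS length of the first i characters of u and the first j characters of v. dp[i][j] = dp[i-1][j-1]+1 when the i-th and j-th characters match, else max(dp[i-1][j], dp[i][j-1]).
    ·  M  Y  L  L  P  P  E  F
 ·  0  0  0  0  0  0  0  0  0
 J  0  0  0  0  0  0  0  0  0
 M  0  1  1  1  1  1  1  1  1
 L  0  1  1  2  2  2  2  2  2
 P  0  1  1  2  2  3  3  3  3
 P  0  1  1  2  2  3  4  4  4
 P  0  1  1  2  2  3  4  4  4
 E  0  1  1  2  2  3  4  5  5
dp[7][8] = 5. One LCS (by backtracking along matches): MLPPE.

5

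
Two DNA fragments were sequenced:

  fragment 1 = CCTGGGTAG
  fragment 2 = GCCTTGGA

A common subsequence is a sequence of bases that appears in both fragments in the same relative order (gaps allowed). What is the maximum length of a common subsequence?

6

Let dp[i][j] be the LCS length of the first i bases of fragment 1 and the first j bases of fragment 2. dp[i][j] = dp[i-1][j-1]+1 when the i-th and j-th bases match, else max(dp[i-1][j], dp[i][j-1]).
    ·  G  C  C  T  T  G  G  A
 ·  0  0  0  0  0  0  0  0  0
 C  0  0  1  1  1  1  1  1  1
 C  0  0  1  2  2  2  2  2  2
 T  0  0  1  2  3  3  3  3  3
 G  0  1  1  2  3  3  4  4  4
 G  0  1  1  2  3  3  4  5  5
 G  0  1  1  2  3  3  4  5  5
 T  0  1  1  2  3  4  4  5  5
 A  0  1  1  2  3  4  4  5  6
 G  0  1  1  2  3  4  5  5  6
dp[9][8] = 6. One LCS (by backtracking along matches): CCTGGA.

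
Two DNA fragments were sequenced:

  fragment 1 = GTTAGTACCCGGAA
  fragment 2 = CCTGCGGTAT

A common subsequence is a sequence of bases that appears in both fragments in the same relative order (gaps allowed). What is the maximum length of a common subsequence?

Let dp[i][j] be the LCS length of the first i bases of fragment 1 and the first j bases of fragment 2. dp[i][j] = dp[i-1][j-1]+1 when the i-th and j-th bases match, else max(dp[i-1][j], dp[i][j-1]).
    ·  C  C  T  G  C  G  G  T  A  T
 ·  0  0  0  0  0  0  0  0  0  0  0
 G  0  0  0  0  1  1  1  1  1  1  1
 T  0  0  0  1  1  1  1  1  2  2  2
 T  0  0  0  1  1  1  1  1  2  2  3
 A  0  0  0  1  1  1  1  1  2  3  3
 G  0  0  0  1  2  2  2  2  2  3  3
 T  0  0  0  1  2  2  2  2  3  3  4
 A  0  0  0  1  2  2  2  2  3  4  4
 C  0  1  1  1  2  3  3  3  3  4  4
 C  0  1  2  2  2  3  3  3  3  4  4
 C  0  1  2  2  2  3  3  3  3  4  4
 G  0  1  2  2  3  3  4  4  4  4  4
 G  0  1  2  2  3  3  4  5  5  5  5
 A  0  1  2  2  3  3  4  5  5  6  6
 A  0  1  2  2  3  3  4  5  5  6  6
dp[14][10] = 6. One LCS (by backtracking along matches): TGCGGA.

6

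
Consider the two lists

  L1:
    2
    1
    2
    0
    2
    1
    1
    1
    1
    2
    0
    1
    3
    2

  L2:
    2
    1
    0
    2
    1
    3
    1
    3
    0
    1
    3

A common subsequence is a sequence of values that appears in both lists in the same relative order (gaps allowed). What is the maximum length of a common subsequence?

9

One common subsequence of length 9: 2 [1,1], then 1 [2,2], then 0 [4,3], then 2 [5,4], then 1 [6,5], then 1 [7,7], then 0 [11,9], then 1 [12,10], then 3 [13,11], and the DP table's final entry dp[14][11] is also 9, so no common subsequence is longer.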